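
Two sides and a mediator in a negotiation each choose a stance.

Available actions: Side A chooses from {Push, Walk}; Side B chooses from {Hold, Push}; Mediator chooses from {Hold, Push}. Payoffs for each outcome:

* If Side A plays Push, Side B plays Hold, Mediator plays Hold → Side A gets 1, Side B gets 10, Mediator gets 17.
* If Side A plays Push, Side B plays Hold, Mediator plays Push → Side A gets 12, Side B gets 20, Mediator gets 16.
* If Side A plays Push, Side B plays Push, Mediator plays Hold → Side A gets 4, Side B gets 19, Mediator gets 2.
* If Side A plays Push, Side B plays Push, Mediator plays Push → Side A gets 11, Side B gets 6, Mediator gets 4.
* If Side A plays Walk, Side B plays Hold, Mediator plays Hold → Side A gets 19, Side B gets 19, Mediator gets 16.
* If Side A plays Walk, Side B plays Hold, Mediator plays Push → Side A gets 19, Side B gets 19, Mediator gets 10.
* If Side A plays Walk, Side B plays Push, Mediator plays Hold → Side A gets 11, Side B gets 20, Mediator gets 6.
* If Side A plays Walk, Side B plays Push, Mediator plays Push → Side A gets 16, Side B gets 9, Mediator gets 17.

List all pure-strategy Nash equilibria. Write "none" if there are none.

Check each profile: it is a Nash equilibrium iff no player can strictly gain by switching unilaterally.
(Push, Hold, Hold): Side A can switch to Walk (1 → 19). Not NE.
(Push, Hold, Push): Side A can switch to Walk (12 → 19). Not NE.
(Push, Push, Hold): Side A can switch to Walk (4 → 11). Not NE.
(Push, Push, Push): Side A can switch to Walk (11 → 16). Not NE.
(Walk, Hold, Hold): Side B can switch to Push (19 → 20). Not NE.
(Walk, Hold, Push): Mediator can switch to Hold (10 → 16). Not NE.
(The remaining 2 profiles each have a profitable deviation by the same check.)

none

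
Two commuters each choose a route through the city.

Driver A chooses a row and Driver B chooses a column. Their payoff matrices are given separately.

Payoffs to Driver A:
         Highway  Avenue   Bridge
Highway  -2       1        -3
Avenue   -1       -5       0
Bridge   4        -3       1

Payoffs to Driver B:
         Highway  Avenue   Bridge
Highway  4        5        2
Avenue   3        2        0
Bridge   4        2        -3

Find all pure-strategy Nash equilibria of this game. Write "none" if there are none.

(Highway, Highway): Driver A can switch to Avenue (-2 → -1). Not NE.
(Highway, Avenue): Driver A gets 1, best alternative -3; Driver B gets 5, best alternative 4. No profitable deviation — NE.
(Highway, Bridge): Driver A can switch to Avenue (-3 → 0). Not NE.
(Avenue, Highway): Driver A can switch to Bridge (-1 → 4). Not NE.
(Avenue, Avenue): Driver A can switch to Highway (-5 → 1). Not NE.
(Avenue, Bridge): Driver A can switch to Bridge (0 → 1). Not NE.
(Bridge, Highway): Driver A gets 4, best alternative -1; Driver B gets 4, best alternative 2. No profitable deviation — NE.
(Bridge, Avenue): Driver A can switch to Highway (-3 → 1). Not NE.
(The remaining 1 profile has a profitable deviation by the same check.)

(Highway, Avenue); (Bridge, Highway)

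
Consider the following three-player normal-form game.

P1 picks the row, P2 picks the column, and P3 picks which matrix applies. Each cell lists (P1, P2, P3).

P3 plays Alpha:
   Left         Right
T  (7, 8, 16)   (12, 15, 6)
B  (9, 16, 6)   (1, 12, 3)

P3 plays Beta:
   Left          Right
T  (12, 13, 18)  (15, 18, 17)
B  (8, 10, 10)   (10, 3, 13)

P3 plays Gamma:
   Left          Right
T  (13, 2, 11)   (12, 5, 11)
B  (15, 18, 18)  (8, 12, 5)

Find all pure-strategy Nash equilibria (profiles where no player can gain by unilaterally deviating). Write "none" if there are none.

P1 against (Left, Alpha): payoffs 7, 9 → best response B.
P1 against (Left, Beta): payoffs 12, 8 → best response T.
P1 against (Left, Gamma): payoffs 13, 15 → best response B.
P1 against (Right, Alpha): payoffs 12, 1 → best response T.
P1 against (Right, Beta): payoffs 15, 10 → best response T.
P1 against (Right, Gamma): payoffs 12, 8 → best response T.
P2 against (T, Alpha): payoffs 8, 15 → best response Right.
P2 against (T, Beta): payoffs 13, 18 → best response Right.
P2 against (T, Gamma): payoffs 2, 5 → best response Right.
P2 against (B, Alpha): payoffs 16, 12 → best response Left.
P2 against (B, Beta): payoffs 10, 3 → best response Left.
P2 against (B, Gamma): payoffs 18, 12 → best response Left.
P3 against (T, Left): payoffs 16, 18, 11 → best response Beta.
P3 against (T, Right): payoffs 6, 17, 11 → best response Beta.
P3 against (B, Left): payoffs 6, 10, 18 → best response Gamma.
P3 against (B, Right): payoffs 3, 13, 5 → best response Beta.
Mutual best responses: (T, Right, Beta); (B, Left, Gamma).

Pure-strategy Nash equilibria: (T, Right, Beta) and (B, Left, Gamma)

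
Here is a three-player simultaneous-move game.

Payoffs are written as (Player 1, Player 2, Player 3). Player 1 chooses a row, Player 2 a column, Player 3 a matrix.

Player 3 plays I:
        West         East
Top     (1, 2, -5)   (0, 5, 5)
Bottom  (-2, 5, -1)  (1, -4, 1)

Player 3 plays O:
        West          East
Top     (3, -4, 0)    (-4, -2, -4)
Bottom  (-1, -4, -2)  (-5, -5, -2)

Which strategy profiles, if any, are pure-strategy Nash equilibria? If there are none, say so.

(Top, West, I): Player 2 can switch to East (2 → 5). Not NE.
(Top, West, O): Player 2 can switch to East (-4 → -2). Not NE.
(Top, East, I): Player 1 can switch to Bottom (0 → 1). Not NE.
(Top, East, O): Player 3 can switch to I (-4 → 5). Not NE.
(Bottom, West, I): Player 1 can switch to Top (-2 → 1). Not NE.
(Bottom, West, O): Player 1 can switch to Top (-1 → 3). Not NE.
(The remaining 2 profiles each have a profitable deviation by the same check.)

No pure-strategy Nash equilibrium.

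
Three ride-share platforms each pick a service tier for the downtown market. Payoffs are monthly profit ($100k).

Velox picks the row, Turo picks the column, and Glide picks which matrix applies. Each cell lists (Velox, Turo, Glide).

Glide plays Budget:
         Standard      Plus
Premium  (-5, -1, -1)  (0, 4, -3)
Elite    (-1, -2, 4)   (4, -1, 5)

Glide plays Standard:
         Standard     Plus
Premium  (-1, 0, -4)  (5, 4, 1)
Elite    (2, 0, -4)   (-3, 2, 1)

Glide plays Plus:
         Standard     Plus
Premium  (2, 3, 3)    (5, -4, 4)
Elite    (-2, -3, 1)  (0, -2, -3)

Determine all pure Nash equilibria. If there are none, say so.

Mark each player's best response to every combination of opponents' strategies; a profile where every player is best-responding is a pure Nash equilibrium.
Velox against (Standard, Budget): payoffs -5, -1 → best response Elite.
Velox against (Standard, Standard): payoffs -1, 2 → best response Elite.
Velox against (Standard, Plus): payoffs 2, -2 → best response Premium.
Velox against (Plus, Budget): payoffs 0, 4 → best response Elite.
Velox against (Plus, Standard): payoffs 5, -3 → best response Premium.
Velox against (Plus, Plus): payoffs 5, 0 → best response Premium.
Turo against (Premium, Budget): payoffs -1, 4 → best response Plus.
Turo against (Premium, Standard): payoffs 0, 4 → best response Plus.
Turo against (Premium, Plus): payoffs 3, -4 → best response Standard.
Turo against (Elite, Budget): payoffs -2, -1 → best response Plus.
Turo against (Elite, Standard): payoffs 0, 2 → best response Plus.
Turo against (Elite, Plus): payoffs -3, -2 → best response Plus.
Glide against (Premium, Standard): payoffs -1, -4, 3 → best response Plus.
Glide against (Premium, Plus): payoffs -3, 1, 4 → best response Plus.
Glide against (Elite, Standard): payoffs 4, -4, 1 → best response Budget.
Glide against (Elite, Plus): payoffs 5, 1, -3 → best response Budget.
Mutual best responses: (Premium, Standard, Plus); (Elite, Plus, Budget).

The pure Nash equilibria are (Premium, Standard, Plus), (Elite, Plus, Budget).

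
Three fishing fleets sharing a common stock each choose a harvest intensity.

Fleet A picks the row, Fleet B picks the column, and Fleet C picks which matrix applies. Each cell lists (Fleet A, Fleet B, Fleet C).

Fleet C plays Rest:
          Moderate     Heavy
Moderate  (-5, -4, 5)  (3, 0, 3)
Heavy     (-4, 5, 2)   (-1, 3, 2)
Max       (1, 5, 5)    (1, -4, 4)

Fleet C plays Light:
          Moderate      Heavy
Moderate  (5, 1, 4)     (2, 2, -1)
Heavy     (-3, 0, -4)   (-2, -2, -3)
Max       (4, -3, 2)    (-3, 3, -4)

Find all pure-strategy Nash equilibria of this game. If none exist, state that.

Pure-strategy Nash equilibria: (Moderate, Heavy, Rest); (Max, Moderate, Rest)

For each player, find the best response to each opponent profile; mutual best responses are the pure NE.
Fleet A against (Moderate, Rest): payoffs -5, -4, 1 → best response Max.
Fleet A against (Moderate, Light): payoffs 5, -3, 4 → best response Moderate.
Fleet A against (Heavy, Rest): payoffs 3, -1, 1 → best response Moderate.
Fleet A against (Heavy, Light): payoffs 2, -2, -3 → best response Moderate.
Fleet B against (Moderate, Rest): payoffs -4, 0 → best response Heavy.
Fleet B against (Moderate, Light): payoffs 1, 2 → best response Heavy.
Fleet B against (Heavy, Rest): payoffs 5, 3 → best response Moderate.
Fleet B against (Heavy, Light): payoffs 0, -2 → best response Moderate.
Fleet B against (Max, Rest): payoffs 5, -4 → best response Moderate.
Fleet B against (Max, Light): payoffs -3, 3 → best response Heavy.
Fleet C against (Moderate, Moderate): payoffs 5, 4 → best response Rest.
Fleet C against (Moderate, Heavy): payoffs 3, -1 → best response Rest.
Fleet C against (Heavy, Moderate): payoffs 2, -4 → best response Rest.
Fleet C against (Heavy, Heavy): payoffs 2, -3 → best response Rest.
Fleet C against (Max, Moderate): payoffs 5, 2 → best response Rest.
Fleet C against (Max, Heavy): payoffs 4, -4 → best response Rest.
Mutual best responses: (Moderate, Heavy, Rest); (Max, Moderate, Rest).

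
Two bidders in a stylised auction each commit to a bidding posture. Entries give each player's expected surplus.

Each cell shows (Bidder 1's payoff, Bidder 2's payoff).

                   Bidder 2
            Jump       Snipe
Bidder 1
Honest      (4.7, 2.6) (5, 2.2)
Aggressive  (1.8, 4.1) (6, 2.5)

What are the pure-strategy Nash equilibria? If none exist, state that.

Bidder 1 against Jump: payoffs 4.7, 1.8 → best response Honest.
Bidder 1 against Snipe: payoffs 5, 6 → best response Aggressive.
Bidder 2 against Honest: payoffs 2.6, 2.2 → best response Jump.
Bidder 2 against Aggressive: payoffs 4.1, 2.5 → best response Jump.
Mutual best responses: (Honest, Jump).

(Honest, Jump)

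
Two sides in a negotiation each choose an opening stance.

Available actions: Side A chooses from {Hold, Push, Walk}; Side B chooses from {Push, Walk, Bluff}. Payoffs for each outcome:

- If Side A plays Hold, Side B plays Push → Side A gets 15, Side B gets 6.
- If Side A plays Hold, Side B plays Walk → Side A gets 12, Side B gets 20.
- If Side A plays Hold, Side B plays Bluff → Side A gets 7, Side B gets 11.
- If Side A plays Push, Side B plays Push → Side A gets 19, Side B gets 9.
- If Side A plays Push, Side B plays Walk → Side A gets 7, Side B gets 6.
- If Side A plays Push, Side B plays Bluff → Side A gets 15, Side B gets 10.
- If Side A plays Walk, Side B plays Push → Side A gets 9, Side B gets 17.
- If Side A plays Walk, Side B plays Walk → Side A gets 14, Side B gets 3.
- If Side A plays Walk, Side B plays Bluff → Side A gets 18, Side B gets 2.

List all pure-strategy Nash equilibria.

No pure-strategy Nash equilibrium.

Side A against Push: payoffs 15, 19, 9 → best response Push.
Side A against Walk: payoffs 12, 7, 14 → best response Walk.
Side A against Bluff: payoffs 7, 15, 18 → best response Walk.
Side B against Hold: payoffs 6, 20, 11 → best response Walk.
Side B against Push: payoffs 9, 6, 10 → best response Bluff.
Side B against Walk: payoffs 17, 3, 2 → best response Push.
No profile is a mutual best response for all players.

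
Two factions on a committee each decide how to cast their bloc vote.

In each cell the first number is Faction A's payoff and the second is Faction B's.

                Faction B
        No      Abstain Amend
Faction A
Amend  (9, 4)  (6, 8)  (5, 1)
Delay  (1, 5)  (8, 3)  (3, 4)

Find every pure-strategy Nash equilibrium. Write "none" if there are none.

Faction A against No: payoffs 9, 1 → best response Amend.
Faction A against Abstain: payoffs 6, 8 → best response Delay.
Faction A against Amend: payoffs 5, 3 → best response Amend.
Faction B against Amend: payoffs 4, 8, 1 → best response Abstain.
Faction B against Delay: payoffs 5, 3, 4 → best response No.
No profile is a mutual best response for all players.

There is no pure-strategy Nash equilibrium.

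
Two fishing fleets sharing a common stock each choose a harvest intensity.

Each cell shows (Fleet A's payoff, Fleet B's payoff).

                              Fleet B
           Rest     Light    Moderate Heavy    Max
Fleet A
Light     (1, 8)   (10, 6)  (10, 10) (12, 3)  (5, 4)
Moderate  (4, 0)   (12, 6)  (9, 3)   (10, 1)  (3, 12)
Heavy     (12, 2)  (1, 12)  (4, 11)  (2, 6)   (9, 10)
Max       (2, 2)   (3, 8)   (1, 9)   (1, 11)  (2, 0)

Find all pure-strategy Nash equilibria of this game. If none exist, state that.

Fleet A against Rest: payoffs 1, 4, 12, 2 → best response Heavy.
Fleet A against Light: payoffs 10, 12, 1, 3 → best response Moderate.
Fleet A against Moderate: payoffs 10, 9, 4, 1 → best response Light.
Fleet A against Heavy: payoffs 12, 10, 2, 1 → best response Light.
Fleet A against Max: payoffs 5, 3, 9, 2 → best response Heavy.
Fleet B against Light: payoffs 8, 6, 10, 3, 4 → best response Moderate.
Fleet B against Moderate: payoffs 0, 6, 3, 1, 12 → best response Max.
Fleet B against Heavy: payoffs 2, 12, 11, 6, 10 → best response Light.
Fleet B against Max: payoffs 2, 8, 9, 11, 0 → best response Heavy.
Mutual best responses: (Light, Moderate).

(Light, Moderate)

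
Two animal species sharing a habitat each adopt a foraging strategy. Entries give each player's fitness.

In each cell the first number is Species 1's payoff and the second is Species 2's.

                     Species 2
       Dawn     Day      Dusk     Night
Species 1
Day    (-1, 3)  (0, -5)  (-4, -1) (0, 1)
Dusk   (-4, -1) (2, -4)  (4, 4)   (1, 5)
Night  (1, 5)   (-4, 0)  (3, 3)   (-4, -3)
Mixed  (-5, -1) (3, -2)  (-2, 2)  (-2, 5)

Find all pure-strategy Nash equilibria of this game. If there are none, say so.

Mark each player's best response to every combination of opponents' strategies; a profile where every player is best-responding is a pure Nash equilibrium.
Species 1 against Dawn: payoffs -1, -4, 1, -5 → best response Night.
Species 1 against Day: payoffs 0, 2, -4, 3 → best response Mixed.
Species 1 against Dusk: payoffs -4, 4, 3, -2 → best response Dusk.
Species 1 against Night: payoffs 0, 1, -4, -2 → best response Dusk.
Species 2 against Day: payoffs 3, -5, -1, 1 → best response Dawn.
Species 2 against Dusk: payoffs -1, -4, 4, 5 → best response Night.
Species 2 against Night: payoffs 5, 0, 3, -3 → best response Dawn.
Species 2 against Mixed: payoffs -1, -2, 2, 5 → best response Night.
Mutual best responses: (Dusk, Night); (Night, Dawn).

Pure-strategy Nash equilibria: (Dusk, Night), (Night, Dawn)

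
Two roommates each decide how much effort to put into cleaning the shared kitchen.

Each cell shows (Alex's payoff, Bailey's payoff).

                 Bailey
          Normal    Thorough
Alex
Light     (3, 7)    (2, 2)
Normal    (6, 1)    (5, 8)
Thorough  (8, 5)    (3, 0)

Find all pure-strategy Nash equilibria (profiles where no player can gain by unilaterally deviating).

The pure Nash equilibria are (Normal, Thorough); (Thorough, Normal).

Alex against Normal: payoffs 3, 6, 8 → best response Thorough.
Alex against Thorough: payoffs 2, 5, 3 → best response Normal.
Bailey against Light: payoffs 7, 2 → best response Normal.
Bailey against Normal: payoffs 1, 8 → best response Thorough.
Bailey against Thorough: payoffs 5, 0 → best response Normal.
Mutual best responses: (Normal, Thorough); (Thorough, Normal).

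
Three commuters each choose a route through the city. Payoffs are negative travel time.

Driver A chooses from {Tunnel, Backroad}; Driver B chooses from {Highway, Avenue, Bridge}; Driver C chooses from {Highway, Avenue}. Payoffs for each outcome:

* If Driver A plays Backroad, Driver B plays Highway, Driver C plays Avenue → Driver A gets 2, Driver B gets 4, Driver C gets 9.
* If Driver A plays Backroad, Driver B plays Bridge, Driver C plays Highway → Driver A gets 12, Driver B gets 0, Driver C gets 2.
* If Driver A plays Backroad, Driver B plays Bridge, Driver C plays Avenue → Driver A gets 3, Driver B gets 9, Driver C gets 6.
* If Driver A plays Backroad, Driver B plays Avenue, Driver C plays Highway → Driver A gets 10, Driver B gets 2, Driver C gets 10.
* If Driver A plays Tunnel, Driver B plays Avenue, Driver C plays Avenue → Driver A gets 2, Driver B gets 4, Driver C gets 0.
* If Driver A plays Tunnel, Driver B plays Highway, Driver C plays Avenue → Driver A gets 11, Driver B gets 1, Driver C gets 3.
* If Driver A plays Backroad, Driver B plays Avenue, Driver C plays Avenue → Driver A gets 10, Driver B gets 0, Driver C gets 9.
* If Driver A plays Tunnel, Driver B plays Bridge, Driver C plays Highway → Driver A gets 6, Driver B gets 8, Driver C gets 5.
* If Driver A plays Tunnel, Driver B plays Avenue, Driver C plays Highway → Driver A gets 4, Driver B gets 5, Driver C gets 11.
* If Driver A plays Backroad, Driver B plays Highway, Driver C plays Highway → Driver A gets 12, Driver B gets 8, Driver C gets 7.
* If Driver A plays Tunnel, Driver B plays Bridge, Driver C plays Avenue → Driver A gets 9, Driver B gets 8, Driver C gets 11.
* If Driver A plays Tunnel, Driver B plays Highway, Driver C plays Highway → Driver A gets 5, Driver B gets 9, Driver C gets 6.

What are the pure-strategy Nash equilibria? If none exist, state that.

(Tunnel, Highway, Highway): Driver A can switch to Backroad (5 → 12). Not NE.
(Tunnel, Highway, Avenue): Driver B can switch to Avenue (1 → 4). Not NE.
(Tunnel, Avenue, Highway): Driver A can switch to Backroad (4 → 10). Not NE.
(Tunnel, Avenue, Avenue): Driver A can switch to Backroad (2 → 10). Not NE.
(Tunnel, Bridge, Highway): Driver A can switch to Backroad (6 → 12). Not NE.
(Tunnel, Bridge, Avenue): Driver A gets 9, best alternative 3; Driver B gets 8, best alternative 4; Driver C gets 11, best alternative 5. No profitable deviation — NE.
(Backroad, Highway, Highway): Driver C can switch to Avenue (7 → 9). Not NE.
(The remaining 5 profiles each have a profitable deviation by the same check.)

The unique pure-strategy Nash equilibrium is (Tunnel, Bridge, Avenue).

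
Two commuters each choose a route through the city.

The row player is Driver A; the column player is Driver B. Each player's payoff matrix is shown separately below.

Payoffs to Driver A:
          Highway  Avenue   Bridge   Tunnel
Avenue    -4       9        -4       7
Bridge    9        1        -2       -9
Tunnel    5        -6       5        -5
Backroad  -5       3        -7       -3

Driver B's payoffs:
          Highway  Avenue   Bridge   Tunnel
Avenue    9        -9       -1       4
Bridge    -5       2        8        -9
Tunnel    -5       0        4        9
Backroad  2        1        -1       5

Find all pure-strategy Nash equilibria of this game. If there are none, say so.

No pure-strategy Nash equilibrium.

For each strategy profile, look for a profitable unilateral deviation.
(Avenue, Highway): Driver A can switch to Bridge (-4 → 9). Not NE.
(Avenue, Avenue): Driver B can switch to Highway (-9 → 9). Not NE.
(Avenue, Bridge): Driver A can switch to Bridge (-4 → -2). Not NE.
(Avenue, Tunnel): Driver B can switch to Highway (4 → 9). Not NE.
(Bridge, Highway): Driver B can switch to Avenue (-5 → 2). Not NE.
(Bridge, Avenue): Driver A can switch to Avenue (1 → 9). Not NE.
(Bridge, Bridge): Driver A can switch to Tunnel (-2 → 5). Not NE.
(Bridge, Tunnel): Driver A can switch to Avenue (-9 → 7). Not NE.
(Tunnel, Highway): Driver A can switch to Bridge (5 → 9). Not NE.
(Tunnel, Avenue): Driver A can switch to Avenue (-6 → 9). Not NE.
(The remaining 6 profiles each have a profitable deviation by the same check.)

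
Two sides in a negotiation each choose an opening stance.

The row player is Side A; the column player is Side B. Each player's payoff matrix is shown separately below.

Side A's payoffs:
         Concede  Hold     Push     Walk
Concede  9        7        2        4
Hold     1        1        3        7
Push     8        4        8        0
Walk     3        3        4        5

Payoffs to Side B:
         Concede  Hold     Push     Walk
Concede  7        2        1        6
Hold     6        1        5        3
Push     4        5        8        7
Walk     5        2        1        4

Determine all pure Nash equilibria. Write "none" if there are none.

Side A against Concede: payoffs 9, 1, 8, 3 → best response Concede.
Side A against Hold: payoffs 7, 1, 4, 3 → best response Concede.
Side A against Push: payoffs 2, 3, 8, 4 → best response Push.
Side A against Walk: payoffs 4, 7, 0, 5 → best response Hold.
Side B against Concede: payoffs 7, 2, 1, 6 → best response Concede.
Side B against Hold: payoffs 6, 1, 5, 3 → best response Concede.
Side B against Push: payoffs 4, 5, 8, 7 → best response Push.
Side B against Walk: payoffs 5, 2, 1, 4 → best response Concede.
Mutual best responses: (Concede, Concede); (Push, Push).

The pure Nash equilibria are (Concede, Concede), (Push, Push).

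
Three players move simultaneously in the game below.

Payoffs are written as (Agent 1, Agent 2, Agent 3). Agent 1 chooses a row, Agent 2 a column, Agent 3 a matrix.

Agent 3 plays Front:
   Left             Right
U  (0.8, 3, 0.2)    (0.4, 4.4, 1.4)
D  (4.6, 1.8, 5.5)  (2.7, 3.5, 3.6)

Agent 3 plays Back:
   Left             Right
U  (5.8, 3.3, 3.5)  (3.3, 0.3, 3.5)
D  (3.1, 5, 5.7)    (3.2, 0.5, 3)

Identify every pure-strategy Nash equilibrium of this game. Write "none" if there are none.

(U, Left, Back); (D, Right, Front)

(U, Left, Front): Agent 1 can switch to D (0.8 → 4.6). Not NE.
(U, Left, Back): Agent 1 gets 5.8, best alternative 3.1; Agent 2 gets 3.3, best alternative 0.3; Agent 3 gets 3.5, best alternative 0.2. No profitable deviation — NE.
(U, Right, Front): Agent 1 can switch to D (0.4 → 2.7). Not NE.
(U, Right, Back): Agent 2 can switch to Left (0.3 → 3.3). Not NE.
(D, Left, Front): Agent 2 can switch to Right (1.8 → 3.5). Not NE.
(D, Left, Back): Agent 1 can switch to U (3.1 → 5.8). Not NE.
(D, Right, Front): Agent 1 gets 2.7, best alternative 0.4; Agent 2 gets 3.5, best alternative 1.8; Agent 3 gets 3.6, best alternative 3. No profitable deviation — NE.
(D, Right, Back): Agent 1 can switch to U (3.2 → 3.3). Not NE.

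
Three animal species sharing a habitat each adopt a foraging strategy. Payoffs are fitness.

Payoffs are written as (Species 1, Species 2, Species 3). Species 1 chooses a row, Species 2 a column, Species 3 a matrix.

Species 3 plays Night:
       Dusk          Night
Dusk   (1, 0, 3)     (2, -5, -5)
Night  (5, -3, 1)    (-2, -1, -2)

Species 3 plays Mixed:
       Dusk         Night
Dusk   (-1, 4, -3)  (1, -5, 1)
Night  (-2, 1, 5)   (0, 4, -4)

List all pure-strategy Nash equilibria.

Species 1 against (Dusk, Night): payoffs 1, 5 → best response Night.
Species 1 against (Dusk, Mixed): payoffs -1, -2 → best response Dusk.
Species 1 against (Night, Night): payoffs 2, -2 → best response Dusk.
Species 1 against (Night, Mixed): payoffs 1, 0 → best response Dusk.
Species 2 against (Dusk, Night): payoffs 0, -5 → best response Dusk.
Species 2 against (Dusk, Mixed): payoffs 4, -5 → best response Dusk.
Species 2 against (Night, Night): payoffs -3, -1 → best response Night.
Species 2 against (Night, Mixed): payoffs 1, 4 → best response Night.
Species 3 against (Dusk, Dusk): payoffs 3, -3 → best response Night.
Species 3 against (Dusk, Night): payoffs -5, 1 → best response Mixed.
Species 3 against (Night, Dusk): payoffs 1, 5 → best response Mixed.
Species 3 against (Night, Night): payoffs -2, -4 → best response Night.
No profile is a mutual best response for all players.

There is no pure-strategy Nash equilibrium.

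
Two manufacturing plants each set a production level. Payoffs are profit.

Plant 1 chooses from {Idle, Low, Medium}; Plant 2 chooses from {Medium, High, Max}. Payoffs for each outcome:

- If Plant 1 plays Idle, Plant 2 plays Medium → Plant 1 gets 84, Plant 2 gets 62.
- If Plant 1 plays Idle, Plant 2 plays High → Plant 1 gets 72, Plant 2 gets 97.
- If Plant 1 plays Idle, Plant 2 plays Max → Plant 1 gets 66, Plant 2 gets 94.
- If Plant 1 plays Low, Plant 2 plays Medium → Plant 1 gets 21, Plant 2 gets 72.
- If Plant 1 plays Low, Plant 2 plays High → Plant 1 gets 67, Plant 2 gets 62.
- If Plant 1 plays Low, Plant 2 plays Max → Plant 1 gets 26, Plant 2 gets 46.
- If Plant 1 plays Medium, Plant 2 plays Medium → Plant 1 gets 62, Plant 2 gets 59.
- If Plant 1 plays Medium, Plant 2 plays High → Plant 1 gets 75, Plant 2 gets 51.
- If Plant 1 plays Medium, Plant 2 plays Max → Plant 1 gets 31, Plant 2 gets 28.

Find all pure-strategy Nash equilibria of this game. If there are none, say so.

No pure-strategy Nash equilibrium.

Plant 1 against Medium: payoffs 84, 21, 62 → best response Idle.
Plant 1 against High: payoffs 72, 67, 75 → best response Medium.
Plant 1 against Max: payoffs 66, 26, 31 → best response Idle.
Plant 2 against Idle: payoffs 62, 97, 94 → best response High.
Plant 2 against Low: payoffs 72, 62, 46 → best response Medium.
Plant 2 against Medium: payoffs 59, 51, 28 → best response Medium.
No profile is a mutual best response for all players.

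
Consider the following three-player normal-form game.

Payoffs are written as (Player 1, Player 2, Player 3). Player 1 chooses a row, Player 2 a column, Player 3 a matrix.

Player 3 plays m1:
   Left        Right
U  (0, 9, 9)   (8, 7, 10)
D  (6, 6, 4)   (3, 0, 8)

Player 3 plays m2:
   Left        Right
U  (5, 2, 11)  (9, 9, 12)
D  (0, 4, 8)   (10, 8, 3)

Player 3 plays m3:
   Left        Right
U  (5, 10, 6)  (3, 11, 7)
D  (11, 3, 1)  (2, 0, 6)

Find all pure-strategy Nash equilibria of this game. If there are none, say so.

No pure-strategy Nash equilibrium.

Player 1 against (Left, m1): payoffs 0, 6 → best response D.
Player 1 against (Left, m2): payoffs 5, 0 → best response U.
Player 1 against (Left, m3): payoffs 5, 11 → best response D.
Player 1 against (Right, m1): payoffs 8, 3 → best response U.
Player 1 against (Right, m2): payoffs 9, 10 → best response D.
Player 1 against (Right, m3): payoffs 3, 2 → best response U.
Player 2 against (U, m1): payoffs 9, 7 → best response Left.
Player 2 against (U, m2): payoffs 2, 9 → best response Right.
Player 2 against (U, m3): payoffs 10, 11 → best response Right.
Player 2 against (D, m1): payoffs 6, 0 → best response Left.
Player 2 against (D, m2): payoffs 4, 8 → best response Right.
Player 2 against (D, m3): payoffs 3, 0 → best response Left.
Player 3 against (U, Left): payoffs 9, 11, 6 → best response m2.
Player 3 against (U, Right): payoffs 10, 12, 7 → best response m2.
Player 3 against (D, Left): payoffs 4, 8, 1 → best response m2.
Player 3 against (D, Right): payoffs 8, 3, 6 → best response m1.
No profile is a mutual best response for all players.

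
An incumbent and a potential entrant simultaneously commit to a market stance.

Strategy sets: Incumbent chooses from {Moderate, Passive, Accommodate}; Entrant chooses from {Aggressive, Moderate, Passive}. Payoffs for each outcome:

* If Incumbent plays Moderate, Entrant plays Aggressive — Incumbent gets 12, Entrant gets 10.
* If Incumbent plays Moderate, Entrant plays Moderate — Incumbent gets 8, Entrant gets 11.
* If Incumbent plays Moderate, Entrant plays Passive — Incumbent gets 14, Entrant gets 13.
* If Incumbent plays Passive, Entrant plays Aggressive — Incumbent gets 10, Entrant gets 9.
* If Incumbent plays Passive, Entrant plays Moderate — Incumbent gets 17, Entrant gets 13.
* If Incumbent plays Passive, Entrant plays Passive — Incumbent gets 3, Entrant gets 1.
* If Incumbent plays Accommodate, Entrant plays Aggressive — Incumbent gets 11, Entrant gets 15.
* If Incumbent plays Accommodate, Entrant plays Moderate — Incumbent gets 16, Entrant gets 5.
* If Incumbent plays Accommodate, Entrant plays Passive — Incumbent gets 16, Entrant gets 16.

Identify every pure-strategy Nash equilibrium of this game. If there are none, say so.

The pure Nash equilibria are (Passive, Moderate) and (Accommodate, Passive).

(Moderate, Aggressive): Entrant can switch to Moderate (10 → 11). Not NE.
(Moderate, Moderate): Incumbent can switch to Passive (8 → 17). Not NE.
(Moderate, Passive): Incumbent can switch to Accommodate (14 → 16). Not NE.
(Passive, Aggressive): Incumbent can switch to Moderate (10 → 12). Not NE.
(Passive, Moderate): Incumbent gets 17, best alternative 16; Entrant gets 13, best alternative 9. No profitable deviation — NE.
(Passive, Passive): Incumbent can switch to Moderate (3 → 14). Not NE.
(Accommodate, Aggressive): Incumbent can switch to Moderate (11 → 12). Not NE.
(Accommodate, Moderate): Incumbent can switch to Passive (16 → 17). Not NE.
(Accommodate, Passive): Incumbent gets 16, best alternative 14; Entrant gets 16, best alternative 15. No profitable deviation — NE.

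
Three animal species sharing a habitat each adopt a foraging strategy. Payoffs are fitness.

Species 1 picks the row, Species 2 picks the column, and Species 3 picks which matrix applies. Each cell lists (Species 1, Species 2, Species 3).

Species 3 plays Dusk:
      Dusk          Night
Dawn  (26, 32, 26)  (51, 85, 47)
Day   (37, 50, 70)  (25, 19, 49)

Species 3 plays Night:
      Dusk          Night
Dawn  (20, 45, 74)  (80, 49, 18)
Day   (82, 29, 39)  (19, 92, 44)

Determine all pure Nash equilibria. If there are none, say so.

Pure-strategy Nash equilibria: (Dawn, Night, Dusk) and (Day, Dusk, Dusk)

Mark each player's best response to every combination of opponents' strategies; a profile where every player is best-responding is a pure Nash equilibrium.
Species 1 against (Dusk, Dusk): payoffs 26, 37 → best response Day.
Species 1 against (Dusk, Night): payoffs 20, 82 → best response Day.
Species 1 against (Night, Dusk): payoffs 51, 25 → best response Dawn.
Species 1 against (Night, Night): payoffs 80, 19 → best response Dawn.
Species 2 against (Dawn, Dusk): payoffs 32, 85 → best response Night.
Species 2 against (Dawn, Night): payoffs 45, 49 → best response Night.
Species 2 against (Day, Dusk): payoffs 50, 19 → best response Dusk.
Species 2 against (Day, Night): payoffs 29, 92 → best response Night.
Species 3 against (Dawn, Dusk): payoffs 26, 74 → best response Night.
Species 3 against (Dawn, Night): payoffs 47, 18 → best response Dusk.
Species 3 against (Day, Dusk): payoffs 70, 39 → best response Dusk.
Species 3 against (Day, Night): payoffs 49, 44 → best response Dusk.
Mutual best responses: (Dawn, Night, Dusk); (Day, Dusk, Dusk).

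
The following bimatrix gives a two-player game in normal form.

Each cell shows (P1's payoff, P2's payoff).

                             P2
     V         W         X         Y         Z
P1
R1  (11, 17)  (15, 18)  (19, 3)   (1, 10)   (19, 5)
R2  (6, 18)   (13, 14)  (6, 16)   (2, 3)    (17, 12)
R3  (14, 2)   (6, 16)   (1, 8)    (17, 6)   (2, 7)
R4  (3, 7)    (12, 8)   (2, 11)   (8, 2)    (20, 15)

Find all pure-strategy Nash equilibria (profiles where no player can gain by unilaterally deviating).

P1 against V: payoffs 11, 6, 14, 3 → best response R3.
P1 against W: payoffs 15, 13, 6, 12 → best response R1.
P1 against X: payoffs 19, 6, 1, 2 → best response R1.
P1 against Y: payoffs 1, 2, 17, 8 → best response R3.
P1 against Z: payoffs 19, 17, 2, 20 → best response R4.
P2 against R1: payoffs 17, 18, 3, 10, 5 → best response W.
P2 against R2: payoffs 18, 14, 16, 3, 12 → best response V.
P2 against R3: payoffs 2, 16, 8, 6, 7 → best response W.
P2 against R4: payoffs 7, 8, 11, 2, 15 → best response Z.
Mutual best responses: (R1, W); (R4, Z).

(R1, W); (R4, Z)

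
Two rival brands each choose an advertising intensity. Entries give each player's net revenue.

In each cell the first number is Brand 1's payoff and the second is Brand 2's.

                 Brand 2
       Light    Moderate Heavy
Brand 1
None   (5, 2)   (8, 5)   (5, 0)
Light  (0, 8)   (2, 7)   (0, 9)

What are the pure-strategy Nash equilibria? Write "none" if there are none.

(None, Light): Brand 2 can switch to Moderate (2 → 5). Not NE.
(None, Moderate): Brand 1 gets 8, best alternative 2; Brand 2 gets 5, best alternative 2. No profitable deviation — NE.
(None, Heavy): Brand 2 can switch to Light (0 → 2). Not NE.
(Light, Light): Brand 1 can switch to None (0 → 5). Not NE.
(Light, Moderate): Brand 1 can switch to None (2 → 8). Not NE.
(Light, Heavy): Brand 1 can switch to None (0 → 5). Not NE.

(None, Moderate)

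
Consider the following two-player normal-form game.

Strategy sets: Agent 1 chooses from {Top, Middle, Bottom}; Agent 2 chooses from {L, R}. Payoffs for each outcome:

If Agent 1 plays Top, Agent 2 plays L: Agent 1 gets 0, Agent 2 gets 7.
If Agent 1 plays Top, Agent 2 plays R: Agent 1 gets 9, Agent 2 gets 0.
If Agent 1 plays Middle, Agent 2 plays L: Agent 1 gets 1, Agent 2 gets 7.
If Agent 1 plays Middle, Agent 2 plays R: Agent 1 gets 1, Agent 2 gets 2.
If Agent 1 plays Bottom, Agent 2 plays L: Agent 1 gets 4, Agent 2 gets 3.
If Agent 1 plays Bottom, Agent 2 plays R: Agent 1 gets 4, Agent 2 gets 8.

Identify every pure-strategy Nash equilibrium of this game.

Agent 1 against L: payoffs 0, 1, 4 → best response Bottom.
Agent 1 against R: payoffs 9, 1, 4 → best response Top.
Agent 2 against Top: payoffs 7, 0 → best response L.
Agent 2 against Middle: payoffs 7, 2 → best response L.
Agent 2 against Bottom: payoffs 3, 8 → best response R.
No profile is a mutual best response for all players.

none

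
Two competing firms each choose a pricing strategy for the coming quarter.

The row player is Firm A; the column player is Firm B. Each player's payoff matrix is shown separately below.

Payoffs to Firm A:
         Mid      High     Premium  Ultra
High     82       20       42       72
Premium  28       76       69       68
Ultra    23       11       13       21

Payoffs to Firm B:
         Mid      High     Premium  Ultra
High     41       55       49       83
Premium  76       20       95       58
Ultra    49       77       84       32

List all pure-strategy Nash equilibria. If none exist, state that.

Pure-strategy Nash equilibria: (High, Ultra), (Premium, Premium)

(High, Mid): Firm B can switch to High (41 → 55). Not NE.
(High, High): Firm A can switch to Premium (20 → 76). Not NE.
(High, Premium): Firm A can switch to Premium (42 → 69). Not NE.
(High, Ultra): Firm A gets 72, best alternative 68; Firm B gets 83, best alternative 55. No profitable deviation — NE.
(Premium, Mid): Firm A can switch to High (28 → 82). Not NE.
(Premium, High): Firm B can switch to Mid (20 → 76). Not NE.
(Premium, Premium): Firm A gets 69, best alternative 42; Firm B gets 95, best alternative 76. No profitable deviation — NE.
(Premium, Ultra): Firm A can switch to High (68 → 72). Not NE.
(The remaining 4 profiles each have a profitable deviation by the same check.)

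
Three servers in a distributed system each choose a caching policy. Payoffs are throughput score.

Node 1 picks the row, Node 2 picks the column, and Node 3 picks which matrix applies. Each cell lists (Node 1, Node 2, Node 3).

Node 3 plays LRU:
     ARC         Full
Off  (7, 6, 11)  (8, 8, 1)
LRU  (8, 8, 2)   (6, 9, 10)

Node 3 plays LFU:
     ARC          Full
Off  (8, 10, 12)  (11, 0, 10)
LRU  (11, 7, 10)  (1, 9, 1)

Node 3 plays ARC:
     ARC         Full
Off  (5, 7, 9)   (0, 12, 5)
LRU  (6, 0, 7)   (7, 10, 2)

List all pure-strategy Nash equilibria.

Node 1 against (ARC, LRU): payoffs 7, 8 → best response LRU.
Node 1 against (ARC, LFU): payoffs 8, 11 → best response LRU.
Node 1 against (ARC, ARC): payoffs 5, 6 → best response LRU.
Node 1 against (Full, LRU): payoffs 8, 6 → best response Off.
Node 1 against (Full, LFU): payoffs 11, 1 → best response Off.
Node 1 against (Full, ARC): payoffs 0, 7 → best response LRU.
Node 2 against (Off, LRU): payoffs 6, 8 → best response Full.
Node 2 against (Off, LFU): payoffs 10, 0 → best response ARC.
Node 2 against (Off, ARC): payoffs 7, 12 → best response Full.
Node 2 against (LRU, LRU): payoffs 8, 9 → best response Full.
Node 2 against (LRU, LFU): payoffs 7, 9 → best response Full.
Node 2 against (LRU, ARC): payoffs 0, 10 → best response Full.
Node 3 against (Off, ARC): payoffs 11, 12, 9 → best response LFU.
Node 3 against (Off, Full): payoffs 1, 10, 5 → best response LFU.
Node 3 against (LRU, ARC): payoffs 2, 10, 7 → best response LFU.
Node 3 against (LRU, Full): payoffs 10, 1, 2 → best response LRU.
No profile is a mutual best response for all players.

none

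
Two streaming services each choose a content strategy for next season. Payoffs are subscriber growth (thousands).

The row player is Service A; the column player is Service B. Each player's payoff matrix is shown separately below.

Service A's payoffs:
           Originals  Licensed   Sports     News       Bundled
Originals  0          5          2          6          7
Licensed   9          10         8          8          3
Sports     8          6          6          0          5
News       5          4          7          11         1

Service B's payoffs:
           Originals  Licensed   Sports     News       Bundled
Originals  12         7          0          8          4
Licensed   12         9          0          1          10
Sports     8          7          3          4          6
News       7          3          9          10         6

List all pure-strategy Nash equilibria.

Service A against Originals: payoffs 0, 9, 8, 5 → best response Licensed.
Service A against Licensed: payoffs 5, 10, 6, 4 → best response Licensed.
Service A against Sports: payoffs 2, 8, 6, 7 → best response Licensed.
Service A against News: payoffs 6, 8, 0, 11 → best response News.
Service A against Bundled: payoffs 7, 3, 5, 1 → best response Originals.
Service B against Originals: payoffs 12, 7, 0, 8, 4 → best response Originals.
Service B against Licensed: payoffs 12, 9, 0, 1, 10 → best response Originals.
Service B against Sports: payoffs 8, 7, 3, 4, 6 → best response Originals.
Service B against News: payoffs 7, 3, 9, 10, 6 → best response News.
Mutual best responses: (Licensed, Originals); (News, News).

The pure Nash equilibria are (Licensed, Originals); (News, News).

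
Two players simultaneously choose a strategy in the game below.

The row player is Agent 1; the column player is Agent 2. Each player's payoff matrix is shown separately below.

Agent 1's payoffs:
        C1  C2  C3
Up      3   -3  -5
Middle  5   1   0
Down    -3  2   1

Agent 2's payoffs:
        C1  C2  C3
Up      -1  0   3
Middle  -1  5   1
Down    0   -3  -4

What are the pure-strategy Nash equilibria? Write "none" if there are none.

Check each profile: it is a Nash equilibrium iff no player can strictly gain by switching unilaterally.
(Up, C1): Agent 1 can switch to Middle (3 → 5). Not NE.
(Up, C2): Agent 1 can switch to Middle (-3 → 1). Not NE.
(Up, C3): Agent 1 can switch to Middle (-5 → 0). Not NE.
(Middle, C1): Agent 2 can switch to C2 (-1 → 5). Not NE.
(Middle, C2): Agent 1 can switch to Down (1 → 2). Not NE.
(Middle, C3): Agent 1 can switch to Down (0 → 1). Not NE.
(Down, C1): Agent 1 can switch to Up (-3 → 3). Not NE.
(Down, C2): Agent 2 can switch to C1 (-3 → 0). Not NE.
(Down, C3): Agent 2 can switch to C1 (-4 → 0). Not NE.

There is no pure-strategy Nash equilibrium.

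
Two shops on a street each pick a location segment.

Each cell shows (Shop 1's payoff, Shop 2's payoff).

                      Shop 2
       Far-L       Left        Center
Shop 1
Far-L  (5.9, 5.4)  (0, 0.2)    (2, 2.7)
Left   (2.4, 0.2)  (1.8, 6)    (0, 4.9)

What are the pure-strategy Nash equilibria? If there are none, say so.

(Far-L, Far-L): Shop 1 gets 5.9, best alternative 2.4; Shop 2 gets 5.4, best alternative 2.7. No profitable deviation — NE.
(Far-L, Left): Shop 1 can switch to Left (0 → 1.8). Not NE.
(Far-L, Center): Shop 2 can switch to Far-L (2.7 → 5.4). Not NE.
(Left, Far-L): Shop 1 can switch to Far-L (2.4 → 5.9). Not NE.
(Left, Left): Shop 1 gets 1.8, best alternative 0; Shop 2 gets 6, best alternative 4.9. No profitable deviation — NE.
(Left, Center): Shop 1 can switch to Far-L (0 → 2). Not NE.

The pure Nash equilibria are (Far-L, Far-L); (Left, Left).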